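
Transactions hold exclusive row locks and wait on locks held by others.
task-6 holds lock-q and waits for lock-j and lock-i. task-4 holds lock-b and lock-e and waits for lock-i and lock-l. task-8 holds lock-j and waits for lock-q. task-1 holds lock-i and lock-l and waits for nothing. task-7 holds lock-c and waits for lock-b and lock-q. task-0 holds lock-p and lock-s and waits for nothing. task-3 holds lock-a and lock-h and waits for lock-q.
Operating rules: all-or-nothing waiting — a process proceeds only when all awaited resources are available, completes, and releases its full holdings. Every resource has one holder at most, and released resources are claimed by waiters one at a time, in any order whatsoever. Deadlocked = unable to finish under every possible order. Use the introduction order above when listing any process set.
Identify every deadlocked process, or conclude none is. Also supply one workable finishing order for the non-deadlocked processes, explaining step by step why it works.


Deadlocked: task-6, task-8, task-7 and task-3.
Key observation: the cycle task-6 -> task-8 -> task-6 can never break — each member waits on the next; task-7 and task-3 wait into the deadlock from upstream.
One completion order for the rest: task-1, task-4, task-0.
Step-by-step check:
  task-1: no waits; runs immediately, freeing lock-i and lock-l
  run task-4 (all its waits — lock-i and lock-l — are resolved); releases lock-b and lock-e
  task-0: no waits; runs immediately, freeing lock-p and lock-s


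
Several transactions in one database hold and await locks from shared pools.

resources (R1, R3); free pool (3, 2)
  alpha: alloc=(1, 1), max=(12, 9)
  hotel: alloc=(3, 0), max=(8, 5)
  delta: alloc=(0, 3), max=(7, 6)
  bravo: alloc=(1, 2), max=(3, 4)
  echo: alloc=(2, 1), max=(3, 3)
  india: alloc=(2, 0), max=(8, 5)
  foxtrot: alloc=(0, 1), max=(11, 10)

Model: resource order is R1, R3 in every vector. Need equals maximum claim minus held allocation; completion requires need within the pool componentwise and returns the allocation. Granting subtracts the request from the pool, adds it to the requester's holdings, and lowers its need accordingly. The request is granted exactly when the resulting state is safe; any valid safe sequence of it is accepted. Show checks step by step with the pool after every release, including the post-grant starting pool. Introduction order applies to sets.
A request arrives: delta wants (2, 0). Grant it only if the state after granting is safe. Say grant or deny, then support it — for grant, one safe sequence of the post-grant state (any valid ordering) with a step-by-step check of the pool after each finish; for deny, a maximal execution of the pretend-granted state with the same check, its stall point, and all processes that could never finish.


DENY. Granting would leave the state unsafe.
Key observation: once echo, bravo finish, the pool peaks at (4, 5) — and every remaining process still needs more R1 than that.
After a pretend grant, a maximal execution: echo, bravo — then nothing else fits. Walking it through:
  pool = (1, 2)
  echo: need (1, 2) fits (1, 2); releases (2, 1), pool now (3, 3)
  bravo: need (2, 2) fits (3, 3); releases (1, 2), pool now (4, 5)
  blocked: alpha wants (11, 8), pool (4, 5) — not enough R1 and R3
  blocked: hotel wants (5, 5), pool (4, 5) — not enough R1
  blocked: delta wants (5, 3), pool (4, 5) — not enough R1
  blocked: india wants (6, 5), pool (4, 5) — not enough R1
  blocked: foxtrot wants (11, 9), pool (4, 5) — not enough R1 and R3
Had the request been granted, alpha, hotel, delta, india and foxtrot could never finish.


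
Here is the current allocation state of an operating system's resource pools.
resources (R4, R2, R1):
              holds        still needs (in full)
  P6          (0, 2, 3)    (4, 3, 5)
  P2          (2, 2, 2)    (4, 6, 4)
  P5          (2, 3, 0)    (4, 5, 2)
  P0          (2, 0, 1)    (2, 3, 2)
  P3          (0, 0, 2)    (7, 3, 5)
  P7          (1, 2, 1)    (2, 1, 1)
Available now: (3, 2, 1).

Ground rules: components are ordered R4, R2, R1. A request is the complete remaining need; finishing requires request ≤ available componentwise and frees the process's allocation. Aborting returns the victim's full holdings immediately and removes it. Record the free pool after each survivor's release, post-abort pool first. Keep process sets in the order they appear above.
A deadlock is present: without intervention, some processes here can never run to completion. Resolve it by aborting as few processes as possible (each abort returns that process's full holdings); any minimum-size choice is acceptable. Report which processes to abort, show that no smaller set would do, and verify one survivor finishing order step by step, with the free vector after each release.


Abort P3.
Key observation: P6 was stuck for good until P3 gave back (0, 0, 2); in the order shown it finishes at step 3.
Minimality: the empty abort set fails — the state is deadlocked as it stands.
The survivors complete as P7, P0, P6, P2, P5. Walking it through (starting from the post-abort pool):
  pool = (3, 2, 3)
  P7: need (2, 1, 1) fits (3, 2, 3); releases (1, 2, 1), pool now (4, 4, 4)
  P0: need (2, 3, 2) fits (4, 4, 4); releases (2, 0, 1), pool now (6, 4, 5)
  P6: need (4, 3, 5) fits (6, 4, 5); releases (0, 2, 3), pool now (6, 6, 8)
  P2: need (4, 6, 4) fits (6, 6, 8); releases (2, 2, 2), pool now (8, 8, 10)
  P5: need (4, 5, 2) fits (8, 8, 10); releases (2, 3, 0), pool now (10, 11, 10)


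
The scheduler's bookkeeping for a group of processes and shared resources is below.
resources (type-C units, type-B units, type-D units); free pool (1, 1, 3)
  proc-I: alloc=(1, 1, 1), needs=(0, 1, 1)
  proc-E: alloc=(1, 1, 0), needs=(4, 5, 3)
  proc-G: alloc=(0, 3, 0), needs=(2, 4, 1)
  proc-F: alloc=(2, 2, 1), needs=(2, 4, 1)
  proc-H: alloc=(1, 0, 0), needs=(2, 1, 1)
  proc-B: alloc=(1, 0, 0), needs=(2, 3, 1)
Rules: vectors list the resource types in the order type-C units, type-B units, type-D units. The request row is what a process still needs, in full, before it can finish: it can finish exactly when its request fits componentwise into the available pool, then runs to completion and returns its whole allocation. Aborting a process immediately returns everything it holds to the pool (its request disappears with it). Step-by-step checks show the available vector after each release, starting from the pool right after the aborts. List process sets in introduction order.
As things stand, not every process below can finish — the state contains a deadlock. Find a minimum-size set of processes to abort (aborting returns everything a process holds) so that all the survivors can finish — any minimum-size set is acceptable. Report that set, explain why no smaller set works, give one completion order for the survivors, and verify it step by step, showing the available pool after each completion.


The answer: abort proc-F.
Key observation: aborting proc-F returns (2, 2, 1), and proc-G — hopeless before — runs at step 2 with the returned capacity in the pool.
Minimality: the empty abort set fails — the state is deadlocked as it stands.
Survivors finish in the order: proc-I, proc-G, proc-B, proc-H, proc-E. Check, step by step (pool after the aborts first):
  pool = (3, 3, 4)
  proc-I needs (0, 1, 1) <= (3, 3, 4) -> finishes; pool += (1, 1, 1) = (4, 4, 5)
  proc-G needs (2, 4, 1) <= (4, 4, 5) -> finishes; pool += (0, 3, 0) = (4, 7, 5)
  proc-B needs (2, 3, 1) <= (4, 7, 5) -> finishes; pool += (1, 0, 0) = (5, 7, 5)
  proc-H needs (2, 1, 1) <= (5, 7, 5) -> finishes; pool += (1, 0, 0) = (6, 7, 5)
  proc-E needs (4, 5, 3) <= (6, 7, 5) -> finishes; pool += (1, 1, 0) = (7, 8, 5)


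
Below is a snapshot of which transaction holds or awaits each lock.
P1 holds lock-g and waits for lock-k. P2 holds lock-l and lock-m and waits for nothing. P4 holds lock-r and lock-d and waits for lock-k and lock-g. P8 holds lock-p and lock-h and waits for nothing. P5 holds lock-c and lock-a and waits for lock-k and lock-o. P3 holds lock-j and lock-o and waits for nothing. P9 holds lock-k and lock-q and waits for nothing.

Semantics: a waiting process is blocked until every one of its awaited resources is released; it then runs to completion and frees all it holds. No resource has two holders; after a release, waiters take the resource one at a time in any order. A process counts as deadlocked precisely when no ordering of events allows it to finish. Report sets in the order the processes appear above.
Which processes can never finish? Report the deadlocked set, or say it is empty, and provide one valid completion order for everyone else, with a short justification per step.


Nothing here is deadlocked.
Key observation: although several processes wait, no cycle exists — each chain bottoms out at a free runner.
One completion order for the rest: P2, P9, P1, P3, P4, P8, P5.
Walking it through:
  P2 waits on nothing -> runs at once and releases lock-l and lock-m
  P9 waits on nothing -> runs at once and releases lock-k and lock-q
  P1: everything it awaited (lock-k) is free; runs, freeing lock-g
  P3 waits on nothing -> runs at once and releases lock-j and lock-o
  P4: everything it awaited (lock-k and lock-g) is free; runs, freeing lock-r and lock-d
  P8 waits on nothing -> runs at once and releases lock-p and lock-h
  P5: everything it awaited (lock-k and lock-o) is free; runs, freeing lock-c and lock-a


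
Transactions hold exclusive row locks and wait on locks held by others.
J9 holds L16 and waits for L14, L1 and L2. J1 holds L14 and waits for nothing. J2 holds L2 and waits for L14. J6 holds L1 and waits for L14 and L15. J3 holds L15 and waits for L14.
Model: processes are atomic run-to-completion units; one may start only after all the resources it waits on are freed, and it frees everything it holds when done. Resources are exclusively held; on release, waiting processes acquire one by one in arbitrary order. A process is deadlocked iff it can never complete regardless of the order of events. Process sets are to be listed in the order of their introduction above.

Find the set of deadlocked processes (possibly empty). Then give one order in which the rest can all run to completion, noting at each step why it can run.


No process is deadlocked.
Key observation: the wait graph is acyclic; completion cascades from the unblocked processes through everyone else.
One completion order for the rest: J1, J2, J3, J6, J9.
Check, step by step:
  run J1 (it waits on nothing); releases L14
  J2 waits on L14 — all released -> runs and releases L2
  J3 waits on L14 — all released -> runs and releases L15
  J6 waits on L14 and L15 — all released -> runs and releases L1
  J9 waits on L14, L1 and L2 — all released -> runs and releases L16


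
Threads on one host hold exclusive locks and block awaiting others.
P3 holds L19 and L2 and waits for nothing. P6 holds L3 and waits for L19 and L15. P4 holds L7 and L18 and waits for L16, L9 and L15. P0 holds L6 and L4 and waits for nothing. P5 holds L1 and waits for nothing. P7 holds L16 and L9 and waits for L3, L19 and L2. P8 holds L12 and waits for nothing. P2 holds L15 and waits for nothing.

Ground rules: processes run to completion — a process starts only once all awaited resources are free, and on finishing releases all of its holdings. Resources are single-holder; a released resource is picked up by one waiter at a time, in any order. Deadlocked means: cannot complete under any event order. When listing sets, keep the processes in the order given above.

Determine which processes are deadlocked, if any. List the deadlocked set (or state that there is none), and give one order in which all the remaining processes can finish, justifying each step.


Nothing here is deadlocked.
Key observation: every chain of waits terminates; starting from the processes that wait on nothing, all the rest unlock in turn.
One completion order for the rest: P5, P2, P3, P8, P0, P6, P7, P4.
Walking it through:
  P5: no waits; runs immediately, freeing L1
  P2: no waits; runs immediately, freeing L15
  P3: no waits; runs immediately, freeing L19 and L2
  P8: no waits; runs immediately, freeing L12
  P0: no waits; runs immediately, freeing L6 and L4
  run P6 (all its waits — L19 and L15 — are resolved); releases L3
  run P7 (all its waits — L3, L19 and L2 — are resolved); releases L16 and L9
  run P4 (all its waits — L16, L9 and L15 — are resolved); releases L7 and L18


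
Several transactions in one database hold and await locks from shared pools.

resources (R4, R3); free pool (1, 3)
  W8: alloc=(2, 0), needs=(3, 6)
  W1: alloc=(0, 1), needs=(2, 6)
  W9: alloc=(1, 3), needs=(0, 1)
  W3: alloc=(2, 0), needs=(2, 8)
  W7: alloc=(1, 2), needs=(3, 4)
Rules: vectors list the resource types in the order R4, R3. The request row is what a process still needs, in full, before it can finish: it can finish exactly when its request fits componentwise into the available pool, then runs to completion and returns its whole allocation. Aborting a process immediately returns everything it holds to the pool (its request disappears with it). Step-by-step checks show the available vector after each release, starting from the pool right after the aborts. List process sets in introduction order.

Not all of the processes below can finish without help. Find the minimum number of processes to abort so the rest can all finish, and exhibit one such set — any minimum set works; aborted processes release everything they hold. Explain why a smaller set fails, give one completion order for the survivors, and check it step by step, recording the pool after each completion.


Abort W8.
Key observation: W7 was stuck for good until W8 gave back (2, 0); in the order shown it finishes at step 2.
No smaller set exists: with zero aborts the deadlock remains.
Survivors finish in the order: W9, W7, W3, W1. Walking it through (pool after the aborts first):
  pool = (3, 3)
  W9: need (0, 1) fits (3, 3); releases (1, 3), pool now (4, 6)
  W7: need (3, 4) fits (4, 6); releases (1, 2), pool now (5, 8)
  W3: need (2, 8) fits (5, 8); releases (2, 0), pool now (7, 8)
  W1: need (2, 6) fits (7, 8); releases (0, 1), pool now (7, 9)


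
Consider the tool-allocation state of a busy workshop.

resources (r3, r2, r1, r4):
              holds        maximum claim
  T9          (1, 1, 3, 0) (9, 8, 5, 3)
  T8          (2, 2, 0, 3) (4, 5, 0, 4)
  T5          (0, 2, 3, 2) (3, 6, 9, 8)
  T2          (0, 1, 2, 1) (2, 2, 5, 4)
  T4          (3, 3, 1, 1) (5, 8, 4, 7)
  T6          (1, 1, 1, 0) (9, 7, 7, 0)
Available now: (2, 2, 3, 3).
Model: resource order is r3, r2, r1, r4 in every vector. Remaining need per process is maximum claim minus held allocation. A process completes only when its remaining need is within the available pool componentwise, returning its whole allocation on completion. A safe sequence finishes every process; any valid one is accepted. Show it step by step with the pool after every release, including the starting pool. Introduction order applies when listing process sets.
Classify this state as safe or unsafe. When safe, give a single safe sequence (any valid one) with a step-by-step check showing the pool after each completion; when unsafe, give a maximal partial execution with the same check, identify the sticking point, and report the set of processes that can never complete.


The state is UNSAFE.
Key observation: T2, T8, T4, T5 can finish, but then (7, 10, 9, 10) is all there is, and the blocked group's r3 demands exceed it.
Going as far as possible: T2, T8, T4, T5; after that, nothing fits. Step-by-step check:
  pool = (2, 2, 3, 3)
  T2 needs (2, 1, 3, 3) <= (2, 2, 3, 3) -> finishes; pool += (0, 1, 2, 1) = (2, 3, 5, 4)
  T8 needs (2, 3, 0, 1) <= (2, 3, 5, 4) -> finishes; pool += (2, 2, 0, 3) = (4, 5, 5, 7)
  T4 needs (2, 5, 3, 6) <= (4, 5, 5, 7) -> finishes; pool += (3, 3, 1, 1) = (7, 8, 6, 8)
  T5 needs (3, 4, 6, 6) <= (7, 8, 6, 8) -> finishes; pool += (0, 2, 3, 2) = (7, 10, 9, 10)
  T9 still needs (8, 7, 2, 3) but only (7, 10, 9, 10) is free — short on r3
  T6 still needs (8, 6, 6, 0) but only (7, 10, 9, 10) is free — short on r3
Permanently blocked: T9 and T6.


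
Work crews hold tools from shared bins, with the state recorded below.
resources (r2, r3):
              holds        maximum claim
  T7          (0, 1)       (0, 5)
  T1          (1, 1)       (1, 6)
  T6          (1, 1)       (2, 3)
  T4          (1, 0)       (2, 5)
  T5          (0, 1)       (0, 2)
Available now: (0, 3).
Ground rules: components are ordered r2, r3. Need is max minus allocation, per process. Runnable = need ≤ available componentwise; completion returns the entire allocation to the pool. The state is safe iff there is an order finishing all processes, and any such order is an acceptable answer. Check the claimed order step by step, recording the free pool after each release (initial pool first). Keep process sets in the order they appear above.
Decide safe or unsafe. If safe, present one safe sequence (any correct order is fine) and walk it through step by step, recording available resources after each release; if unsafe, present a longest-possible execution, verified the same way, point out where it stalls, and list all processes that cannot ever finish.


SAFE — a valid safe sequence is T5, T7, T1, T6, T4.
Key observation: reading the order forward, T7 is the first process whose need (0, 4) meets the free pool (0, 4) exactly on a resource it requests.
Check, step by step:
  pool = (0, 3)
  T5: need (0, 1) fits (0, 3); releases (0, 1), pool now (0, 4)
  T7: need (0, 4) fits (0, 4); releases (0, 1), pool now (0, 5)
  T1: need (0, 5) fits (0, 5); releases (1, 1), pool now (1, 6)
  T6: need (1, 2) fits (1, 6); releases (1, 1), pool now (2, 7)
  T4: need (1, 5) fits (2, 7); releases (1, 0), pool now (3, 7)


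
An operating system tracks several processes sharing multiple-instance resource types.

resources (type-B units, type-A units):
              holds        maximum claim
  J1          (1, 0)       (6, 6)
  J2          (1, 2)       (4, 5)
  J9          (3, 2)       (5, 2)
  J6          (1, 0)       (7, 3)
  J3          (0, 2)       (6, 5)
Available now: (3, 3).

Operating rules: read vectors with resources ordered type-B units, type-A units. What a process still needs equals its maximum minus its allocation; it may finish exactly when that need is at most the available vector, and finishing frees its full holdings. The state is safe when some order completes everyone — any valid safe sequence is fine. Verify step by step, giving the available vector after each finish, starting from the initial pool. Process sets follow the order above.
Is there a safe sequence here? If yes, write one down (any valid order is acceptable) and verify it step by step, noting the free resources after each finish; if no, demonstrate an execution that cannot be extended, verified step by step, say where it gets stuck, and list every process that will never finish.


SAFE — a valid safe sequence is J2, J9, J6, J3, J1.
Key observation: at J2 the run first touches a limit — (3, 3) against (3, 3), exact on a resource it actually requests.
Check, step by step:
  pool = (3, 3)
  J2 needs (3, 3) <= (3, 3) -> finishes; pool += (1, 2) = (4, 5)
  J9 needs (2, 0) <= (4, 5) -> finishes; pool += (3, 2) = (7, 7)
  J6 needs (6, 3) <= (7, 7) -> finishes; pool += (1, 0) = (8, 7)
  J3 needs (6, 3) <= (8, 7) -> finishes; pool += (0, 2) = (8, 9)
  J1 needs (5, 6) <= (8, 9) -> finishes; pool += (1, 0) = (9, 9)


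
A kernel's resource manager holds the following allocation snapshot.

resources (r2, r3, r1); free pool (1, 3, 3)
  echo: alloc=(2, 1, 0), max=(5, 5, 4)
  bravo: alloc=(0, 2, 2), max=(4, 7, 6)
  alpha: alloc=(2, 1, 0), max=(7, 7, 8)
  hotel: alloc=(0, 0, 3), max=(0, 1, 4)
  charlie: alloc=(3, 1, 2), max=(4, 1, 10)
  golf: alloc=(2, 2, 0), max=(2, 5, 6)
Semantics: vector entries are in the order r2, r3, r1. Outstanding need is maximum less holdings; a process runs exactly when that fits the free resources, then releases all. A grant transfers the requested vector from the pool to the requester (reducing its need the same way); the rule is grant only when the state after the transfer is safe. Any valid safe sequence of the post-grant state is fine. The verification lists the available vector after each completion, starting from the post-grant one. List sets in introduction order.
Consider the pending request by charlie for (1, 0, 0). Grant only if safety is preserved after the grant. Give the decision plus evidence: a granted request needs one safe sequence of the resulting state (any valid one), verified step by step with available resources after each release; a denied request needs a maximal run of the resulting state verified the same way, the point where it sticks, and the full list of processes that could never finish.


DENY. Granting would leave the state unsafe.
Key observation: after hotel, golf the pool peaks at (2, 5, 6), and each blocked process is short somewhere: echo on r2; bravo on r2; alpha on r2, r3, r1; charlie on r1.
On the post-grant state, hotel, golf is a maximal run — nothing extends it. Verifying each step:
  pool = (0, 3, 3)
  run hotel (needs (0, 1, 1), free (0, 3, 3)); after release of (0, 0, 3) the pool is (0, 3, 6)
  run golf (needs (0, 3, 6), free (0, 3, 6)); after release of (2, 2, 0) the pool is (2, 5, 6)
  echo still needs (3, 4, 4) but only (2, 5, 6) is free — short on r2
  bravo still needs (4, 5, 4) but only (2, 5, 6) is free — short on r2
  alpha still needs (5, 6, 8) but only (2, 5, 6) is free — short on r2, r3 and r1
  charlie still needs (0, 0, 8) but only (2, 5, 6) is free — short on r1
Had the request been granted, echo, bravo, alpha and charlie could never finish.


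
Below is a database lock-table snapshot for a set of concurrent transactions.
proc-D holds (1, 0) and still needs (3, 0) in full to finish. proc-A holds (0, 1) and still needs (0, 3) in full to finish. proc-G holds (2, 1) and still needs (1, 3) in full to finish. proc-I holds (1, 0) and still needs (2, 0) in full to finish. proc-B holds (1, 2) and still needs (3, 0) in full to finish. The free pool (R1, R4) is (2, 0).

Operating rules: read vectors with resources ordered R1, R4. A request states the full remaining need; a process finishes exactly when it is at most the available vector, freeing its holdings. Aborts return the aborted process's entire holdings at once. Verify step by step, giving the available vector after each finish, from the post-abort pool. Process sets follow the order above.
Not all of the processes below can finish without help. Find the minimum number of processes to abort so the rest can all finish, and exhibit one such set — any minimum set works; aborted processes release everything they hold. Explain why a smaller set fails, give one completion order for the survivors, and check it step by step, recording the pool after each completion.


Minimum abort set: proc-A.
Key observation: aborting proc-A returns (0, 1), and proc-G — hopeless before — runs at step 4 with the returned capacity in the pool.
No smaller set exists: with zero aborts the deadlock remains.
The survivors complete as proc-I, proc-D, proc-B, proc-G. Step-by-step check (starting from the post-abort pool):
  pool = (2, 1)
  proc-I: need (2, 0) fits (2, 1); releases (1, 0), pool now (3, 1)
  proc-D: need (3, 0) fits (3, 1); releases (1, 0), pool now (4, 1)
  proc-B: need (3, 0) fits (4, 1); releases (1, 2), pool now (5, 3)
  proc-G: need (1, 3) fits (5, 3); releases (2, 1), pool now (7, 4)


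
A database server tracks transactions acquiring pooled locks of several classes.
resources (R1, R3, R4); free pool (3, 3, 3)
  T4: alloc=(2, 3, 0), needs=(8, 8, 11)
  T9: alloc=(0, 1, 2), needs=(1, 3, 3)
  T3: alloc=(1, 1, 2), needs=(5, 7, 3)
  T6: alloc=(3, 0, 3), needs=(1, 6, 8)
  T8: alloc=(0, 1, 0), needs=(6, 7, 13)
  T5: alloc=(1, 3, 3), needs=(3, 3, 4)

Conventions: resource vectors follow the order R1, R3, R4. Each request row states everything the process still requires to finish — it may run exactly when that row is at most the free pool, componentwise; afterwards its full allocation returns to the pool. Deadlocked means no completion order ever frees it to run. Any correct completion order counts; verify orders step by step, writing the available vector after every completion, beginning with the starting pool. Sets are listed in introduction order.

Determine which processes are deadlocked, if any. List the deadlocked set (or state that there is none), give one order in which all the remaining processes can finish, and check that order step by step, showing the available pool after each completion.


Nothing here is deadlocked.
Key observation: beginning at T9, releases accumulate fast enough that every process eventually fits.
One completion order for the rest: T9, T5, T6, T3, T4, T8. Walking it through:
  pool = (3, 3, 3)
  run T9 (needs (1, 3, 3), free (3, 3, 3)); after release of (0, 1, 2) the pool is (3, 4, 5)
  run T5 (needs (3, 3, 4), free (3, 4, 5)); after release of (1, 3, 3) the pool is (4, 7, 8)
  run T6 (needs (1, 6, 8), free (4, 7, 8)); after release of (3, 0, 3) the pool is (7, 7, 11)
  run T3 (needs (5, 7, 3), free (7, 7, 11)); after release of (1, 1, 2) the pool is (8, 8, 13)
  run T4 (needs (8, 8, 11), free (8, 8, 13)); after release of (2, 3, 0) the pool is (10, 11, 13)
  run T8 (needs (6, 7, 13), free (10, 11, 13)); after release of (0, 1, 0) the pool is (10, 12, 13)


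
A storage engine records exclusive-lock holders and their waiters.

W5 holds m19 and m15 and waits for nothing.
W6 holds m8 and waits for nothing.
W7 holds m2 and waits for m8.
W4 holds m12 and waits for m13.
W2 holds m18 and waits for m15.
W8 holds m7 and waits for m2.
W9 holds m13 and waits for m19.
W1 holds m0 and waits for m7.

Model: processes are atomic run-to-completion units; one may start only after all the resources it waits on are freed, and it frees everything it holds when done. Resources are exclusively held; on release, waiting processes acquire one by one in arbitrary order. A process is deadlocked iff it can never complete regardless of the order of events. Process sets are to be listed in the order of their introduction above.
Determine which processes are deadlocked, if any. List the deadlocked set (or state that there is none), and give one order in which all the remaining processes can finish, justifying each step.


Nothing here is deadlocked.
Key observation: although several processes wait, no cycle exists — each chain bottoms out at a free runner.
A valid finishing order for the others: W5, W6, W7, W9, W4, W2, W8, W1.
Step-by-step check:
  W5 waits on nothing -> runs at once and releases m19 and m15
  W6 waits on nothing -> runs at once and releases m8
  W7: everything it awaited (m8) is free; runs, freeing m2
  W9: everything it awaited (m19) is free; runs, freeing m13
  W4: everything it awaited (m13) is free; runs, freeing m12
  W2: everything it awaited (m15) is free; runs, freeing m18
  W8: everything it awaited (m2) is free; runs, freeing m7
  W1: everything it awaited (m7) is free; runs, freeing m0


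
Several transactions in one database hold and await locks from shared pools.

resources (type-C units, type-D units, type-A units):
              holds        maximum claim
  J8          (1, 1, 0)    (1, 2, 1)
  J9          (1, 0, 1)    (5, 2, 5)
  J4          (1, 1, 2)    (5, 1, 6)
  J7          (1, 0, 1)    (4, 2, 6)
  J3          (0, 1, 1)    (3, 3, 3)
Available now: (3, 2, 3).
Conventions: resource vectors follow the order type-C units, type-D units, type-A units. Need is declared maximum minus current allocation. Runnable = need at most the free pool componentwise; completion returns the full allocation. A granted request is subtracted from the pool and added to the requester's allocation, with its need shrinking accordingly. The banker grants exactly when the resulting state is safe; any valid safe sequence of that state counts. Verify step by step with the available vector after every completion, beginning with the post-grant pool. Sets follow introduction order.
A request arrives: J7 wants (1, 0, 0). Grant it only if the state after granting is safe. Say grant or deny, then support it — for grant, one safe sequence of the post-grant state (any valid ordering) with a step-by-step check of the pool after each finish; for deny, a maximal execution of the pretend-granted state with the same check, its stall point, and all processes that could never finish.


DENY: after the grant no complete ordering would exist.
Key observation: after J8, J3 the pool peaks at (3, 4, 4), and each blocked process is short somewhere: J9 on type-C units; J4 on type-C units; J7 on type-A units.
After a pretend grant, a maximal execution: J8, J3 — then nothing else fits. Verifying each step:
  pool = (2, 2, 3)
  J8 needs (0, 1, 1) <= (2, 2, 3) -> finishes; pool += (1, 1, 0) = (3, 3, 3)
  J3 needs (3, 2, 2) <= (3, 3, 3) -> finishes; pool += (0, 1, 1) = (3, 4, 4)
  blocked: J9 wants (4, 2, 4), pool (3, 4, 4) — not enough type-C units
  blocked: J4 wants (4, 0, 4), pool (3, 4, 4) — not enough type-C units
  blocked: J7 wants (2, 2, 5), pool (3, 4, 4) — not enough type-A units
Had the request been granted, J9, J4 and J7 could never finish.


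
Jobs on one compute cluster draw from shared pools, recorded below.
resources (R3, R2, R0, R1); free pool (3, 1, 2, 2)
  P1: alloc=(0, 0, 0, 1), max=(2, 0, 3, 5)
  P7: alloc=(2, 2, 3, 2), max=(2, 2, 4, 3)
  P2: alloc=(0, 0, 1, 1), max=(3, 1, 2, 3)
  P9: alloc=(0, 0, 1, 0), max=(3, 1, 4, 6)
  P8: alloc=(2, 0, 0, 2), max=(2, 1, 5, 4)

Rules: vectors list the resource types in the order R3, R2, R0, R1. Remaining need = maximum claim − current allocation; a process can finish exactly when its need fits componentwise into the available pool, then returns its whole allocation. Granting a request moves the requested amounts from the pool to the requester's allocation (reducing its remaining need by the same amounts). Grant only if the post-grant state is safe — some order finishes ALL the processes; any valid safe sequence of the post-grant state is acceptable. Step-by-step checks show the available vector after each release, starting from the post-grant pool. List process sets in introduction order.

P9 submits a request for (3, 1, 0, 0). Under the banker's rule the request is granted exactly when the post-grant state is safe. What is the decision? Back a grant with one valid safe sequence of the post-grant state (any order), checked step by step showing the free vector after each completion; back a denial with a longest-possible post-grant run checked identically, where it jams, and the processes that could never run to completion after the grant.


GRANT — the state after the grant stays safe, e.g. via P7, P1, P8, P9, P2.
Key observation: (0, 0, 2, 2) free after granting still covers P7 first, and each release covers the next.
Step-by-step check of the post-grant state:
  pool = (0, 0, 2, 2)
  P7: need (0, 0, 1, 1) fits (0, 0, 2, 2); releases (2, 2, 3, 2), pool now (2, 2, 5, 4)
  P1: need (2, 0, 3, 4) fits (2, 2, 5, 4); releases (0, 0, 0, 1), pool now (2, 2, 5, 5)
  P8: need (0, 1, 5, 2) fits (2, 2, 5, 5); releases (2, 0, 0, 2), pool now (4, 2, 5, 7)
  P9: need (0, 0, 3, 6) fits (4, 2, 5, 7); releases (3, 1, 1, 0), pool now (7, 3, 6, 7)
  P2: need (3, 1, 1, 2) fits (7, 3, 6, 7); releases (0, 0, 1, 1), pool now (7, 3, 7, 8)


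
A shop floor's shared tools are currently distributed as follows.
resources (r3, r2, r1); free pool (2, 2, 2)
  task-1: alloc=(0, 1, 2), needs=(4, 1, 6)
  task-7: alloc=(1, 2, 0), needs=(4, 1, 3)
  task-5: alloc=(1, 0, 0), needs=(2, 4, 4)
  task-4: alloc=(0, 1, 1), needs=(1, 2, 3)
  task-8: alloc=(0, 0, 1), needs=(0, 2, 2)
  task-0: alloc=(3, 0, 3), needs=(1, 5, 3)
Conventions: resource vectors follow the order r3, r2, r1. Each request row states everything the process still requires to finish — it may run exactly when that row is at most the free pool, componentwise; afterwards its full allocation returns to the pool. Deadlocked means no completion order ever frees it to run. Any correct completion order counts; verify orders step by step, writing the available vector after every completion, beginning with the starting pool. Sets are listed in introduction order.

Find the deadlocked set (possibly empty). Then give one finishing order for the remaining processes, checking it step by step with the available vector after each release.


The deadlocked set is task-1, task-7, task-5 and task-0.
Key observation: after task-8, task-4 the pool peaks at (2, 3, 4), and each blocked process is short somewhere: task-1 on r3, r1; task-7 on r3; task-5 on r2; task-0 on r2.
A valid finishing order for the others: task-8, task-4. Verifying each step:
  pool = (2, 2, 2)
  task-8 needs (0, 2, 2) <= (2, 2, 2) -> finishes; pool += (0, 0, 1) = (2, 2, 3)
  task-4 needs (1, 2, 3) <= (2, 2, 3) -> finishes; pool += (0, 1, 1) = (2, 3, 4)
None of the blocked processes ever fits:
  task-1 cannot run: need (4, 1, 6) vs free (2, 3, 4) (insufficient r3 and r1)
  task-7 cannot run: need (4, 1, 3) vs free (2, 3, 4) (insufficient r3)
  task-5 cannot run: need (2, 4, 4) vs free (2, 3, 4) (insufficient r2)
  task-0 cannot run: need (1, 5, 3) vs free (2, 3, 4) (insufficient r2)


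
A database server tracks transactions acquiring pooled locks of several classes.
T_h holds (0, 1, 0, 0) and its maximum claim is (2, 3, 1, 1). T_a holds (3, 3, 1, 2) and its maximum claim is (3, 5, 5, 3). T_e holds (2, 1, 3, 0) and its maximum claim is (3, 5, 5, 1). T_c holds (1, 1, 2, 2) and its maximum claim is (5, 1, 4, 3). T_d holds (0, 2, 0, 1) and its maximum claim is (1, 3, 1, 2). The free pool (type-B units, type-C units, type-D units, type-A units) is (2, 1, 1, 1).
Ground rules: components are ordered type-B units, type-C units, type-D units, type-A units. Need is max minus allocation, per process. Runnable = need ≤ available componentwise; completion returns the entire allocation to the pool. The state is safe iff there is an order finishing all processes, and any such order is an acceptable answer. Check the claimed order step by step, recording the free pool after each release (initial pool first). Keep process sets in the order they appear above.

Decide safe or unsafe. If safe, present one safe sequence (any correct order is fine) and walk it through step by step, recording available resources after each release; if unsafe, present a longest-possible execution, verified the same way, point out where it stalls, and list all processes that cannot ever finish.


UNSAFE.
Key observation: the pool after T_d, T_h is (2, 4, 1, 2); every surviving request exceeds it in type-D units, so progress ends there.
A maximal execution: T_d, T_h — then nothing else fits. Step-by-step check:
  pool = (2, 1, 1, 1)
  T_d: need (1, 1, 1, 1) fits (2, 1, 1, 1); releases (0, 2, 0, 1), pool now (2, 3, 1, 2)
  T_h: need (2, 2, 1, 1) fits (2, 3, 1, 2); releases (0, 1, 0, 0), pool now (2, 4, 1, 2)
  blocked: T_a wants (0, 2, 4, 1), pool (2, 4, 1, 2) — not enough type-D units
  blocked: T_e wants (1, 4, 2, 1), pool (2, 4, 1, 2) — not enough type-D units
  blocked: T_c wants (4, 0, 2, 1), pool (2, 4, 1, 2) — not enough type-B units and type-D units
Processes that can never finish: T_a, T_e and T_c.


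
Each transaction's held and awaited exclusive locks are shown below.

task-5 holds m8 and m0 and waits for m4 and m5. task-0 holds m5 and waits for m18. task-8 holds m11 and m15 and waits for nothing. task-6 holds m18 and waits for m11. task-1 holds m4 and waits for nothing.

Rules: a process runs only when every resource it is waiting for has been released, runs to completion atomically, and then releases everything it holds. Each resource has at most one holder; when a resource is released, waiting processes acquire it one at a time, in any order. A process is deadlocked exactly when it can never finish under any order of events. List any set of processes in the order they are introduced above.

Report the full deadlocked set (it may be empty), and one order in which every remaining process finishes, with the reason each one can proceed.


The deadlocked set is empty.
Key observation: all waits point, directly or indirectly, at processes that can finish, so nothing is permanently blocked.
One completion order for the rest: task-8, task-1, task-6, task-0, task-5.
Walking it through:
  task-8 waits on nothing -> runs at once and releases m11 and m15
  task-1 waits on nothing -> runs at once and releases m4
  task-6: everything it awaited (m11) is free; runs, freeing m18
  task-0: everything it awaited (m18) is free; runs, freeing m5
  task-5: everything it awaited (m4 and m5) is free; runs, freeing m8 and m0


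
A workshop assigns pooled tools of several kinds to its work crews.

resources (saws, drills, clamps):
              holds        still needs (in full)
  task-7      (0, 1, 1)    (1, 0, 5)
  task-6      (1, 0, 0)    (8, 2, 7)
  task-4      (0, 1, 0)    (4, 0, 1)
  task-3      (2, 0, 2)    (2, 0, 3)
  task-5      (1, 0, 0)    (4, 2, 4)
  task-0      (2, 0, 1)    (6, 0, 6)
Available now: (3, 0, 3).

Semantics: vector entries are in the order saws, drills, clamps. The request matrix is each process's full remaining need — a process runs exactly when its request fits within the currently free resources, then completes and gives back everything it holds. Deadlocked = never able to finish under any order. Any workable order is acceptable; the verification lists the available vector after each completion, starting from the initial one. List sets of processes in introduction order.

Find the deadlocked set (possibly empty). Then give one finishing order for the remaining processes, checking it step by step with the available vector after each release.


No process is deadlocked.
Key observation: task-3 can run right away; the returned allocation unlocks the remaining processes in turn.
The rest can finish in the order task-3, task-7, task-4, task-5, task-0, task-6. Walking it through:
  pool = (3, 0, 3)
  task-3: need (2, 0, 3) fits (3, 0, 3); releases (2, 0, 2), pool now (5, 0, 5)
  task-7: need (1, 0, 5) fits (5, 0, 5); releases (0, 1, 1), pool now (5, 1, 6)
  task-4: need (4, 0, 1) fits (5, 1, 6); releases (0, 1, 0), pool now (5, 2, 6)
  task-5: need (4, 2, 4) fits (5, 2, 6); releases (1, 0, 0), pool now (6, 2, 6)
  task-0: need (6, 0, 6) fits (6, 2, 6); releases (2, 0, 1), pool now (8, 2, 7)
  task-6: need (8, 2, 7) fits (8, 2, 7); releases (1, 0, 0), pool now (9, 2, 7)


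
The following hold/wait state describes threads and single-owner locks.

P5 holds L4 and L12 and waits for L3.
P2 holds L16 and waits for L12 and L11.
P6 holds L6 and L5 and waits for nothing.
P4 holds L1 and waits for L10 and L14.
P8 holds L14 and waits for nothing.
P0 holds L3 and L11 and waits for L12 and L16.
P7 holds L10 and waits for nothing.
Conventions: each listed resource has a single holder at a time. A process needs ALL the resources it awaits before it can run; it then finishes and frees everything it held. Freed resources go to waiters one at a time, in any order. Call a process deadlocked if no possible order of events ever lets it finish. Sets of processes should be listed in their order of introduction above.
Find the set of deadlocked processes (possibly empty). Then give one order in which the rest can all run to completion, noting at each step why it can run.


Deadlocked: P5, P2 and P0.
Key observation: the wait chain closes on itself along P5 -> P0 -> P5; P2 is caught in further circular waits.
One completion order for the rest: P8, P7, P6, P4.
Verifying each step:
  P8: no waits; runs immediately, freeing L14
  P7: no waits; runs immediately, freeing L10
  P6: no waits; runs immediately, freeing L6 and L5
  run P4 (all its waits — L10 and L14 — are resolved); releases L1


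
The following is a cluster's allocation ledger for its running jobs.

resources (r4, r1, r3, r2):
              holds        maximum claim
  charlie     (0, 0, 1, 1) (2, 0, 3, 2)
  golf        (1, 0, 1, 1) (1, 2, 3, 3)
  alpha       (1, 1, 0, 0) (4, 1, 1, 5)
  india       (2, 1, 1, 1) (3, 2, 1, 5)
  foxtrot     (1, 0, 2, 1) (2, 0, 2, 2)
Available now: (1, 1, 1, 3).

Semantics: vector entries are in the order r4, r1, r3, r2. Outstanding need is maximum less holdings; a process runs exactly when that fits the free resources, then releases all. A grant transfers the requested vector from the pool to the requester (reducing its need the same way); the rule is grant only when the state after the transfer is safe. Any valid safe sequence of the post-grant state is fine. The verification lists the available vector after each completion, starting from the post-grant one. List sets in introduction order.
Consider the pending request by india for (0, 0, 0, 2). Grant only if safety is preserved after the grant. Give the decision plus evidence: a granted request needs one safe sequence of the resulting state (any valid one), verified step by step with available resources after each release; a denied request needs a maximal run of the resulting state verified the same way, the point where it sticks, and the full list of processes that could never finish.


GRANT — the state after the grant stays safe, e.g. via foxtrot, india, alpha, golf, charlie.
Key observation: the grant leaves (1, 1, 1, 1) free — enough for foxtrot, whose release restarts the cascade.
Step-by-step check of the post-grant state:
  pool = (1, 1, 1, 1)
  foxtrot: need (1, 0, 0, 1) fits (1, 1, 1, 1); releases (1, 0, 2, 1), pool now (2, 1, 3, 2)
  india: need (1, 1, 0, 2) fits (2, 1, 3, 2); releases (2, 1, 1, 3), pool now (4, 2, 4, 5)
  alpha: need (3, 0, 1, 5) fits (4, 2, 4, 5); releases (1, 1, 0, 0), pool now (5, 3, 4, 5)
  golf: need (0, 2, 2, 2) fits (5, 3, 4, 5); releases (1, 0, 1, 1), pool now (6, 3, 5, 6)
  charlie: need (2, 0, 2, 1) fits (6, 3, 5, 6); releases (0, 0, 1, 1), pool now (6, 3, 6, 7)
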